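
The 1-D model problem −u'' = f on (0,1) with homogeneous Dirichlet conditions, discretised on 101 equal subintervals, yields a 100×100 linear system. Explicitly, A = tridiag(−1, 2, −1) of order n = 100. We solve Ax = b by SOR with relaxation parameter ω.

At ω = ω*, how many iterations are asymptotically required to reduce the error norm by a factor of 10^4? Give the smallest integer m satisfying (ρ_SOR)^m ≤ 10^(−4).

spectrum of D⁻¹(L+U) = {cos(kπ/101) : 1≤k≤100}; ρ_J = cos(π/101) = 0.9995163.
1 − cos²(π/101) = sin²(π/101) ⇒ √(1−ρ_J²) = sin(π/101) = 0.0310999.
[ω*] 2 ÷ (1 + 0.0310999) = 2 ÷ 1.0310999 = 1.9396763.
ρ(B_{ω*}) = ω*−1 = 0.9396763
For 4 digits: m = 4·ln10 / (−ln 0.9396763) = 9.21034/0.0622198 = 148.029; round up → m = 149.

m = 149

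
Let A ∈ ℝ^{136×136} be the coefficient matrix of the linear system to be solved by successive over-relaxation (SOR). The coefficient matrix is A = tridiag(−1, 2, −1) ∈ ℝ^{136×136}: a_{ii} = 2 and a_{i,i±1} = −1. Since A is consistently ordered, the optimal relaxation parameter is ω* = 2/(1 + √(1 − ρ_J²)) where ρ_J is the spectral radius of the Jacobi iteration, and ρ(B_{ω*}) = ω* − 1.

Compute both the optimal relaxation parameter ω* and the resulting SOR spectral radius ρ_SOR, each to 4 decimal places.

ω* = 1.9552, ρ_SOR = 0.9552

B_J for the 136×136 system has eigenvalues cos(kπ/137); ρ_J = cos(π/137) = 0.9997.
√(1−ρ_J²) = |sin(π/137)| = 0.02293
[ω*] 2 ÷ (1 + 0.02293) = 2 ÷ 1.02293 = 1.9552.
Hence ρ(B_{ω*}) = 1.9552 − 1 = 0.9552.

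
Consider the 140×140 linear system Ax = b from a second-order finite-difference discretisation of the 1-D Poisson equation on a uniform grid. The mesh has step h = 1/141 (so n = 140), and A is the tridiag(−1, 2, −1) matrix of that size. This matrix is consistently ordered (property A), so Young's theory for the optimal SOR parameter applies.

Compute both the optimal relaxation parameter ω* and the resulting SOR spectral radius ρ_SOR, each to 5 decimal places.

n=140: λ(B_J) = 1 − λ(A)/2 = cos(kπ/141); k=1 gives ρ_J = 0.99975.
√(1−ρ_J²) simplifies to sin(π/141) = 0.022279.
So ω* = 2/1.022279 = 1.95641 (Young).
At ω = 1.95641 every |λ(B_ω)| = ω−1, so ρ_SOR = 0.95641.

ω* = 1.95641, ρ_SOR = 0.95641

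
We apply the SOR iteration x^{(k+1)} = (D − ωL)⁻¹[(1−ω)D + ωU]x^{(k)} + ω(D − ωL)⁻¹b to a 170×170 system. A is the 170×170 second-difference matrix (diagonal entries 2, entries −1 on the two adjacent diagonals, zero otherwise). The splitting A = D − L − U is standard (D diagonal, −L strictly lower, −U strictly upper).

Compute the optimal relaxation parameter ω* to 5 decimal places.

ω* = 1.96392

ρ_J = max_k |cos(kπ/171)| = cos(π/171) = 0.99983
√(1 − cos²(π/171)) = sin(π/171) ≈ 0.018371.
ω* = 2/(1+0.018371) = 1.96392
Hence ρ(B_{ω*}) = 1.96392 − 1 = 0.96392.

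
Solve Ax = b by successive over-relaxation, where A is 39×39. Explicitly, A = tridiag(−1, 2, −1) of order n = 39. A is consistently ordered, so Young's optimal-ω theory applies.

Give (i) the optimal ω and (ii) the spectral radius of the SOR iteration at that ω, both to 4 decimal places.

With n=39, ρ(Jacobi) = cos(π/40) = 0.9969.
√(1 − cos²(π/40)) = sin(π/40) ≈ 0.07846.
[ω*] 2 ÷ (1 + 0.07846) = 2 ÷ 1.07846 = 1.8545.
[ρ_SOR] ω* − 1 = 0.8545.

ω* = 1.8545, ρ_SOR = 0.8545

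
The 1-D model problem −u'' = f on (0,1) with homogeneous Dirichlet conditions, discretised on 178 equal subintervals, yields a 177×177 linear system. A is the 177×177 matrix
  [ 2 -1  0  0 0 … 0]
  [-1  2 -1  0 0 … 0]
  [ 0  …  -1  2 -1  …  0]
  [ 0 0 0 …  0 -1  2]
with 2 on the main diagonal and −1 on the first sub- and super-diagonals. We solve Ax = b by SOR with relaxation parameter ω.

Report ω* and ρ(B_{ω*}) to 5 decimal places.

B_J for the 177×177 system has eigenvalues cos(kπ/178); ρ_J = cos(π/178) = 0.99984.
√(1−ρ_J²) = |sin(π/178)| = 0.017648
ω* = 2/(1+0.017648) = 1.96532
and ρ(B_{ω*}) = 1.96532 − 1 = 0.96532.

ω* = 1.96532, ρ_SOR = 0.96532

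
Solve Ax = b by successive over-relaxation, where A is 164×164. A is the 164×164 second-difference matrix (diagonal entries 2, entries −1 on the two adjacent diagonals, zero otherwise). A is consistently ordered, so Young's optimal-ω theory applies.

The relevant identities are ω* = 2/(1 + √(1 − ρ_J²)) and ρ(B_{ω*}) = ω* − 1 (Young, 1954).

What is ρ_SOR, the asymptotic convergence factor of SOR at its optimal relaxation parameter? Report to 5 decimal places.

[ρ_J] n=164: ρ(B_J) = cos(π/(n+1)) = cos(π/165) = 0.99982.
√(1−ρ_J²) simplifies to sin(π/165) = 0.019039.
ω* = 2 / (1 + 0.019039) = 2 / 1.019039 ≈ 1.96263.
Hence ρ(B_{ω*}) = 1.96263 − 1 = 0.96263.

ρ_SOR = 0.96263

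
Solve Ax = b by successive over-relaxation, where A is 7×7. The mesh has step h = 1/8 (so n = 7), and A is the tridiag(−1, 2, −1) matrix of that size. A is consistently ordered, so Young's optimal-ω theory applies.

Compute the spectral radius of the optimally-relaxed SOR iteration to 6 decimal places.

ρ_SOR = 0.446463

n=7: λ(B_J) = 1 − λ(A)/2 = cos(kπ/8); k=1 gives ρ_J = 0.923880.
√(1−ρ_J²) = |sin(π/8)| = 0.3826834
[ω*] 2 ÷ (1 + 0.3826834) = 2 ÷ 1.3826834 = 1.446463.
ρ(B_{ω*}) = ω*−1 = 0.446463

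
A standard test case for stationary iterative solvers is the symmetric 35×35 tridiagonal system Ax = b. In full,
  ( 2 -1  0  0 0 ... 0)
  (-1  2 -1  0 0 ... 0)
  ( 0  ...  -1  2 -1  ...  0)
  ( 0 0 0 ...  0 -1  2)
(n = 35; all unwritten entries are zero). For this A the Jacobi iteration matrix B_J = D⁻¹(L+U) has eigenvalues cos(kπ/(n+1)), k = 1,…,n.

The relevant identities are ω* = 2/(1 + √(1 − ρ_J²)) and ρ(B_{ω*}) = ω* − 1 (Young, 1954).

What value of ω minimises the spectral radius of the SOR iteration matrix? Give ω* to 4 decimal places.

[ρ_J] n=35: ρ(B_J) = cos(π/(n+1)) = cos(π/36) = 0.9962.
√(1−ρ_J²) simplifies to sin(π/36) = 0.08716.
So ω* = 2/1.08716 = 1.8397 (Young).
ρ_SOR = ω* − 1 ≈ 0.8397.

ω* = 1.8397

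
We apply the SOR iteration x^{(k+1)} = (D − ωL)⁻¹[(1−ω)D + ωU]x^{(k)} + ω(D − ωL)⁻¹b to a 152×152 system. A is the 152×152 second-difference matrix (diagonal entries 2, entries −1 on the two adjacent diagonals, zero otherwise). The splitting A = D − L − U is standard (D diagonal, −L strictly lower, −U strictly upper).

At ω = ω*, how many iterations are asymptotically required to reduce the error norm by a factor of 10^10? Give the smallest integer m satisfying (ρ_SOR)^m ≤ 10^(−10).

m = 561

[ρ_J] n=152: ρ(B_J) = cos(π/(n+1)) = cos(π/153) = 0.9997892.
root = sin(π/153) = 0.0205318  (since 1−cos² = sin²).
ω* = 2/(1+0.0205318) = 1.9597625
[ρ_SOR] ω* − 1 = 0.9597625.
Need (0.9597625)^m ≤ 10^(−10): m ≥ 10·ln10/|ln 0.9597625| = 23.0259/0.0410694 = 560.658 ⇒ m = 561.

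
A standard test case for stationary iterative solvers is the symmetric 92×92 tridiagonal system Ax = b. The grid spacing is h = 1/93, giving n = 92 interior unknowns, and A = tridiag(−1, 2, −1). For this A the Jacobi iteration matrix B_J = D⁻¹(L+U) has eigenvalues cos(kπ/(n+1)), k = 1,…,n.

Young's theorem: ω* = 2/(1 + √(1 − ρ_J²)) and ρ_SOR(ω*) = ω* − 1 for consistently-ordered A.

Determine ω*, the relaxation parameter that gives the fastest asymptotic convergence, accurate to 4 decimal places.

ω* = 1.9347

½·tridiag(1,0,1) at n=92: λ_k = cos(kπ/93); max |λ| at k=1 ⇒ ρ_J = cos(π/93) ≈ 0.9994.
√(1 − cos²(π/93)) = sin(π/93) ≈ 0.03377.
ω* = 2 / (1 + 0.03377) = 2 / 1.03377 ≈ 1.9347.
ρ_SOR = ω* − 1 ≈ 0.9347.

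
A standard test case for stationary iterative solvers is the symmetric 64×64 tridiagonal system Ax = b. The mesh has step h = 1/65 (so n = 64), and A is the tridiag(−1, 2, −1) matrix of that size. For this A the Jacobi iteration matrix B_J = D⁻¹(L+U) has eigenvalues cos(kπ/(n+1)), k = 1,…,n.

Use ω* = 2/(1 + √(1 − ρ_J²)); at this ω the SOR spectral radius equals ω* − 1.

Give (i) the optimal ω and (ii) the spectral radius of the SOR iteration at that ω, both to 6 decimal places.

½·tridiag(1,0,1) at n=64: λ_k = cos(kπ/65); max |λ| at k=1 ⇒ ρ_J = cos(π/65) ≈ 0.998832.
√(1−ρ_J²) = |sin(π/65)| = 0.0483134
ω* = 2/(1+0.0483134) = 1.907826
Hence ρ(B_{ω*}) = 1.907826 − 1 = 0.907826.

ω* = 1.907826, ρ_SOR = 0.907826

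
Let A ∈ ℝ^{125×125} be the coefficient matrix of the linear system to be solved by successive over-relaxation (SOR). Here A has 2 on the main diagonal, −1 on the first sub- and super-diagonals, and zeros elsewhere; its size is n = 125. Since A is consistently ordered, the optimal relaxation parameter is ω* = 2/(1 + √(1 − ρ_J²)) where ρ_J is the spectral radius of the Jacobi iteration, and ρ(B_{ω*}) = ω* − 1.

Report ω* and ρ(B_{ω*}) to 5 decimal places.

[ρ_J] n=125: ρ(B_J) = cos(π/(n+1)) = cos(π/126) = 0.99969.
1 − cos²(π/126) = sin²(π/126) ⇒ √(1−ρ_J²) = sin(π/126) = 0.024931.
ω* = 2/(1 + 0.024931) = 2/1.024931 = 1.95135.
Hence ρ(B_{ω*}) = 1.95135 − 1 = 0.95135.

ω* = 1.95135, ρ_SOR = 0.95135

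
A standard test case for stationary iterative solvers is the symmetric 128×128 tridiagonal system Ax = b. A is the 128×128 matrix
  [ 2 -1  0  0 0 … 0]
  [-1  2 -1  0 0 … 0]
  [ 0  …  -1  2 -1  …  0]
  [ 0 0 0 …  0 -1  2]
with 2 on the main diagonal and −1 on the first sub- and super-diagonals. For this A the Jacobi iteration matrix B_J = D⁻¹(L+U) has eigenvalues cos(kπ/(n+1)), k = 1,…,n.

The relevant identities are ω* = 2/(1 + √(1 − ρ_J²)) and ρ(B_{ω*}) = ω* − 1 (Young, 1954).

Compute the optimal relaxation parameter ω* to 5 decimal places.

ω* = 1.95246

spectrum of D⁻¹(L+U) = {cos(kπ/129) : 1≤k≤128}; ρ_J = cos(π/129) = 0.99970.
√(1−ρ_J²) = |sin(π/129)| = 0.024351
Young: ω* = 2/(1+√(1−ρ_J²)) = 2/(1+0.024351) = 2/1.024351 = 1.95246.
ρ(B_{ω*}) = ω*−1 = 0.95246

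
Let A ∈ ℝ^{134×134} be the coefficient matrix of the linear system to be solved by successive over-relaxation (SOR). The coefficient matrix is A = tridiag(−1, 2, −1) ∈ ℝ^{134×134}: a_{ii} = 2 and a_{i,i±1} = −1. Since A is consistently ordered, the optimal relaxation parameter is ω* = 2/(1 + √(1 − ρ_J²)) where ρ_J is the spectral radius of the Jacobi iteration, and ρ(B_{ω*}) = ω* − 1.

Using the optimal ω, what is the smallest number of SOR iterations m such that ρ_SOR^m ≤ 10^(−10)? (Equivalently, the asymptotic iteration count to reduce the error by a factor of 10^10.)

½·tridiag(1,0,1) at n=134: λ_k = cos(kπ/135); max |λ| at k=1 ⇒ ρ_J = cos(π/135) ≈ 0.9997292.
√(1−ρ_J²) = |sin(π/135)| = 0.0232690
Then 2/(1+√(1−ρ_J²)) = 2/(1+0.0232690); ω* = 2/1.0232690 = 1.9545203.
ρ(B_{ω*}) = ω*−1 = 0.9545203
m ≥ 10·ln10 / (−ln 0.9545203) = 494.687; smallest integer m = 495.

m = 495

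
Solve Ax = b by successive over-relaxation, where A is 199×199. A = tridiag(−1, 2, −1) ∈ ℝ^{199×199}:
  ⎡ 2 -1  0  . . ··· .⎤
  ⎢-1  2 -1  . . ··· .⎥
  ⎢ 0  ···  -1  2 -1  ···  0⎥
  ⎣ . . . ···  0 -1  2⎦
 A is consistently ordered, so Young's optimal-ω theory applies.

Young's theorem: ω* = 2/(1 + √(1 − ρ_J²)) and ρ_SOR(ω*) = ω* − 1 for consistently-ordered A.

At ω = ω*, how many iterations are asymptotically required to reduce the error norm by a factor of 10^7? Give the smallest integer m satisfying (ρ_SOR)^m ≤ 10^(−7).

m = 514

B_J for the 199×199 system has eigenvalues cos(kπ/200); ρ_J = cos(π/200) = 0.9998766.
1 − cos²(π/200) = sin²(π/200) ⇒ √(1−ρ_J²) = sin(π/200) = 0.0157073.
[ω*] 2 ÷ (1 + 0.0157073) = 2 ÷ 1.0157073 = 1.9690712.
At ω = 1.9690712 every |λ(B_ω)| = ω−1, so ρ_SOR = 0.9690712.
ρ_SOR^m ≤ 10^(−7) ⇔ m ≥ 7·ln10/(−ln 0.9690712) = 16.1181/0.0314172 = 513.034; m = ⌈513.034⌉ = 514.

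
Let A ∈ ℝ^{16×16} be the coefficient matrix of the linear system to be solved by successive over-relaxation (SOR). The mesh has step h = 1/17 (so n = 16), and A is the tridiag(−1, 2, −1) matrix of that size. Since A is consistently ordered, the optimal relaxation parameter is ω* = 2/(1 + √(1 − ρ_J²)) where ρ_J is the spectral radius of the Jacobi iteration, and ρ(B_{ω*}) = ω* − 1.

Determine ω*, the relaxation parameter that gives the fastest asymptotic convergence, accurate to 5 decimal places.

ρ_J = max_k |cos(kπ/17)| = cos(π/17) = 0.98297
√(1 − cos²(π/17)) = sin(π/17) ≈ 0.183750.
[ω*] 2 ÷ (1 + 0.183750) = 2 ÷ 1.183750 = 1.68955.
At ω = 1.68955 every |λ(B_ω)| = ω−1, so ρ_SOR = 0.68955.

ω* = 1.68955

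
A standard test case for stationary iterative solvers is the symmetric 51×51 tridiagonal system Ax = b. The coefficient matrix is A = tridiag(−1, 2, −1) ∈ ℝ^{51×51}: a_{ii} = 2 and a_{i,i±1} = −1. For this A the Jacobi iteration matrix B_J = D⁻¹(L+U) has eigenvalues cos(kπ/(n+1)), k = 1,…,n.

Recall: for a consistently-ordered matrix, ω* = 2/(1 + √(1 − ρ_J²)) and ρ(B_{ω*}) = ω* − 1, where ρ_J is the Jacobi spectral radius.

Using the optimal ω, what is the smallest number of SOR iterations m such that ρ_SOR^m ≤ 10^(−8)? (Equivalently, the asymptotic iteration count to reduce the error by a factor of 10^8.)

m = 153

B_J for the 51×51 system has eigenvalues cos(kπ/52); ρ_J = cos(π/52) = 0.9981756.
√(1 − cos²(π/52)) = sin(π/52) ≈ 0.0603785.
ω* = 2 / (1 + 0.0603785) = 2 / 1.0603785 ≈ 1.8861190.
Hence ρ(B_{ω*}) = 1.8861190 − 1 = 0.8861190.
For 8 digits: m = 8·ln10 / (−ln 0.8861190) = 18.4207/0.120904 = 152.358; round up → m = 153.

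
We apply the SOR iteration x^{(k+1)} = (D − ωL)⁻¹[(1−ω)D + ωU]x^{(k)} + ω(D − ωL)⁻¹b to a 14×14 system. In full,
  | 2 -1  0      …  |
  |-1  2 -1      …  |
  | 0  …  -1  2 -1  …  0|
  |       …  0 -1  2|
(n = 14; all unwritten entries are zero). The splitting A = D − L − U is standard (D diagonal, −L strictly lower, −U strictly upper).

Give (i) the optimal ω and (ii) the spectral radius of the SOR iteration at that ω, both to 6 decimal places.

With n=14, ρ(Jacobi) = cos(π/15) = 0.978148.
1 − cos²(π/15) = sin²(π/15) ⇒ √(1−ρ_J²) = sin(π/15) = 0.2079117.
[ω*] 2 ÷ (1 + 0.2079117) = 2 ÷ 1.2079117 = 1.655750.
ρ(B_{ω*}) = ω*−1 = 0.655750

ω* = 1.655750, ρ_SOR = 0.655750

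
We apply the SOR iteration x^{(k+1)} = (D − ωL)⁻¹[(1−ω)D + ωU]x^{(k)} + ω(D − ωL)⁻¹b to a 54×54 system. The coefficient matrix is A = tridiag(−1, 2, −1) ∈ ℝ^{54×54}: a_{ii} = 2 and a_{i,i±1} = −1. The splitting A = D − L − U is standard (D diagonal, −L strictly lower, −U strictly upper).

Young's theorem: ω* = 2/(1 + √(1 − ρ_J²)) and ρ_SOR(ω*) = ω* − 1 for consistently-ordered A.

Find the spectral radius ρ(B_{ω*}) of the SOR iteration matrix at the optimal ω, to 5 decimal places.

With n=54, ρ(Jacobi) = cos(π/55) = 0.99837.
root = sin(π/55) = 0.057089  (since 1−cos² = sin²).
ω* = 2 / (1 + 0.057089) = 2 / 1.057089 ≈ 1.89199.
At ω = 1.89199 every |λ(B_ω)| = ω−1, so ρ_SOR = 0.89199.

ρ_SOR = 0.89199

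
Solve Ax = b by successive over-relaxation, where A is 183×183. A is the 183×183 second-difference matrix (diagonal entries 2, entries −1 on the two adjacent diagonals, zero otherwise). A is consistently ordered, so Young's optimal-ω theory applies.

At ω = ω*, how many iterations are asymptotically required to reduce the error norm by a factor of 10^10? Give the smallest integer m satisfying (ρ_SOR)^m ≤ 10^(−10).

spectrum of D⁻¹(L+U) = {cos(kπ/184) : 1≤k≤183}; ρ_J = cos(π/184) = 0.9998542.
1 − cos²(π/184) = sin²(π/184) ⇒ √(1−ρ_J²) = sin(π/184) = 0.0170730.
So ω* = 2/1.0170730 = 1.9664272 (Young).
Hence ρ(B_{ω*}) = 1.9664272 − 1 = 0.9664272.
For 10 digits: m = 10·ln10 / (−ln 0.9664272) = 23.0259/0.0341493 = 674.272; round up → m = 675.

m = 675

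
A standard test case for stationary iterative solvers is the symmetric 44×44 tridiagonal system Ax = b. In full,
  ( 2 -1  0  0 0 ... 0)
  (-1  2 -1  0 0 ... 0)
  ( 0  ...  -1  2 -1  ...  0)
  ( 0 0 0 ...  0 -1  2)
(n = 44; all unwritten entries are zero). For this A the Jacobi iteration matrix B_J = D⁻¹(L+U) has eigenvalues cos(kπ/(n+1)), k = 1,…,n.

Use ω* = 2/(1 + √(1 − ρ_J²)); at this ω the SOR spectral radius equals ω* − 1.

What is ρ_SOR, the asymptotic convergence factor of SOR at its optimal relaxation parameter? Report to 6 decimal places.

B_J for the 44×44 system has eigenvalues cos(kπ/45); ρ_J = cos(π/45) = 0.997564.
√(1−ρ_J²) simplifies to sin(π/45) = 0.0697565.
Young: ω* = 2/(1+√(1−ρ_J²)) = 2/(1+0.0697565) = 2/1.0697565 = 1.869584.
[ρ_SOR] ω* − 1 = 0.869584.

ρ_SOR = 0.869584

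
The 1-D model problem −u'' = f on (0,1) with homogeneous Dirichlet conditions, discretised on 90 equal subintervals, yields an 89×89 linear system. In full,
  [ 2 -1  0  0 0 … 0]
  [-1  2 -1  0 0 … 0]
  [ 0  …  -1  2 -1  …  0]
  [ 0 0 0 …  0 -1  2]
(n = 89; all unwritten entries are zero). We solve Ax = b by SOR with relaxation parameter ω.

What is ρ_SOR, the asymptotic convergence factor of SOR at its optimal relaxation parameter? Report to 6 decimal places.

ρ_SOR = 0.932555

spectrum of D⁻¹(L+U) = {cos(kπ/90) : 1≤k≤89}; ρ_J = cos(π/90) = 0.999391.
√(1−ρ_J²) simplifies to sin(π/90) = 0.0348995.
Young: ω* = 2/(1+√(1−ρ_J²)) = 2/(1+0.0348995) = 2/1.0348995 = 1.932555.
ρ_SOR = ω* − 1 = 1.932555 − 1 = 0.932555.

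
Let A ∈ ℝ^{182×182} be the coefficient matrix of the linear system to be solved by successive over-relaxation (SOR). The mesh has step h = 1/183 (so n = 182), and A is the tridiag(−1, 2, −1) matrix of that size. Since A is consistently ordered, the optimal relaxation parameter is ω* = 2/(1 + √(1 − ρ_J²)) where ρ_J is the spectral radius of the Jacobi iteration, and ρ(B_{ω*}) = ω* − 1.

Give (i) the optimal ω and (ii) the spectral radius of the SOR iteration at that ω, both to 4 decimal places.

ω* = 1.9662, ρ_SOR = 0.9662

½·tridiag(1,0,1) at n=182: λ_k = cos(kπ/183); max |λ| at k=1 ⇒ ρ_J = cos(π/183) ≈ 0.9999.
1 − cos²(π/183) = sin²(π/183) ⇒ √(1−ρ_J²) = sin(π/183) = 0.01717.
Then 2/(1+√(1−ρ_J²)) = 2/(1+0.01717); ω* = 2/1.01717 = 1.9662.
Hence ρ(B_{ω*}) = 1.9662 − 1 = 0.9662.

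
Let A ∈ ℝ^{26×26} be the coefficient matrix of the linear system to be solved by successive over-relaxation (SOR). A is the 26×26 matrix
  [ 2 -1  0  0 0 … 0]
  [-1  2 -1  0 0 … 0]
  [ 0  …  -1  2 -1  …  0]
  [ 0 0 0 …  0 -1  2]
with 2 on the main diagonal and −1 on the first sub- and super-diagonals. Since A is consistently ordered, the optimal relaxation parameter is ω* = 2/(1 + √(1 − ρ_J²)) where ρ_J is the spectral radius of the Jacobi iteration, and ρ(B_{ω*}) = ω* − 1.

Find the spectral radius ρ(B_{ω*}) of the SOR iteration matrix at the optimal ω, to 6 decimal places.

spectrum of D⁻¹(L+U) = {cos(kπ/27) : 1≤k≤26}; ρ_J = cos(π/27) = 0.993238.
√(1 − cos²(π/27)) = sin(π/27) ≈ 0.1160929.
[ω*] 2 ÷ (1 + 0.1160929) = 2 ÷ 1.1160929 = 1.791966.
ρ_SOR = ω* − 1 ≈ 0.791966.

ρ_SOR = 0.791966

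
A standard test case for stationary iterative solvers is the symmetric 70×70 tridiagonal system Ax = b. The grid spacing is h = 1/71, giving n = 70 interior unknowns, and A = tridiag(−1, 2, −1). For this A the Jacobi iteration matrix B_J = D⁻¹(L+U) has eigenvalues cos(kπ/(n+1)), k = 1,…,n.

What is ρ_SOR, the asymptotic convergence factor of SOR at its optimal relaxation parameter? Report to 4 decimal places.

spectrum of D⁻¹(L+U) = {cos(kπ/71) : 1≤k≤70}; ρ_J = cos(π/71) = 0.9990.
√(1−ρ_J²) simplifies to sin(π/71) = 0.04423.
So ω* = 2/1.04423 = 1.9153 (Young).
Hence ρ(B_{ω*}) = 1.9153 − 1 = 0.9153.

ρ_SOR = 0.9153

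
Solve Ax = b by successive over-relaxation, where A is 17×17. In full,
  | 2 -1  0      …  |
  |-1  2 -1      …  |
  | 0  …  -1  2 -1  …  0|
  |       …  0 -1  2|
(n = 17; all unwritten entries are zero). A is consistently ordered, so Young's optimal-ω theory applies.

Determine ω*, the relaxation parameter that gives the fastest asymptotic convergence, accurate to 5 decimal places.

With n=17, ρ(Jacobi) = cos(π/18) = 0.98481.
√(1−ρ_J²) simplifies to sin(π/18) = 0.173648.
[ω*] 2 ÷ (1 + 0.173648) = 2 ÷ 1.173648 = 1.70409.
Hence ρ(B_{ω*}) = 1.70409 − 1 = 0.70409.

ω* = 1.70409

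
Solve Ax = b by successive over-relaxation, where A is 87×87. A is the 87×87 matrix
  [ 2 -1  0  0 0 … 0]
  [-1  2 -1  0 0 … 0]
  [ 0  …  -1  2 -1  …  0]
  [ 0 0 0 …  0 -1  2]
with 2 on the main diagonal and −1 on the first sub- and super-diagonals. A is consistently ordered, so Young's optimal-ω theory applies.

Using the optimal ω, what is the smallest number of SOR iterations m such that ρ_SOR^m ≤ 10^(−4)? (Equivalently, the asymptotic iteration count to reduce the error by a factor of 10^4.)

m = 129

½·tridiag(1,0,1) at n=87: λ_k = cos(kπ/88); max |λ| at k=1 ⇒ ρ_J = cos(π/88) ≈ 0.9993628.
√(1−ρ_J²) = |sin(π/88)| = 0.0356923
Young: ω* = 2/(1+√(1−ρ_J²)) = 2/(1+0.0356923) = 2/1.0356923 = 1.9310755.
and ρ(B_{ω*}) = 1.9310755 − 1 = 0.9310755.
Need (0.9310755)^m ≤ 10^(−4): m ≥ 4·ln10/|ln 0.9310755| = 9.21034/0.0714149 = 128.969 ⇒ m = 129.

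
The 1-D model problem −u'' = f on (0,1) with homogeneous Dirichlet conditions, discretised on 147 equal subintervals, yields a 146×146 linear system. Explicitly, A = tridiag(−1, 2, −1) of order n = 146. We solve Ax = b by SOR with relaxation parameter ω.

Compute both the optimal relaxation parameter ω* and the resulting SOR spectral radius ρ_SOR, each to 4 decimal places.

ω* = 1.9582, ρ_SOR = 0.9582

With n=146, ρ(Jacobi) = cos(π/147) = 0.9998.
√(1−ρ_J²) = |sin(π/147)| = 0.02137
ω* = 2/(1 + 0.02137) = 2/1.02137 = 1.9582.
and ρ(B_{ω*}) = 1.9582 − 1 = 0.9582.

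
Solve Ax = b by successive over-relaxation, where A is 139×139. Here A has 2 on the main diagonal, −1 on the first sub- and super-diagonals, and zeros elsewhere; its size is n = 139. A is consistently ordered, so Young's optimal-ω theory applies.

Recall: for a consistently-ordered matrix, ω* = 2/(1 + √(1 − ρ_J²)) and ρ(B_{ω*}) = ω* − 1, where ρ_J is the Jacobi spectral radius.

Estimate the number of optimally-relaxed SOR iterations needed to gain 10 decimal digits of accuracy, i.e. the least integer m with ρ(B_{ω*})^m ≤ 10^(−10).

m = 514

ρ_J = max_k |cos(kπ/140)| = cos(π/140) = 0.9997482
root = sin(π/140) = 0.0224381  (since 1−cos² = sin²).
So ω* = 2/1.0224381 = 1.9561086 (Young).
ρ(B_{ω*}) = ω*−1 = 0.9561086
Need (0.9561086)^m ≤ 10^(−10): m ≥ 10·ln10/|ln 0.9561086| = 23.0259/0.0448838 = 513.011 ⇒ m = 514.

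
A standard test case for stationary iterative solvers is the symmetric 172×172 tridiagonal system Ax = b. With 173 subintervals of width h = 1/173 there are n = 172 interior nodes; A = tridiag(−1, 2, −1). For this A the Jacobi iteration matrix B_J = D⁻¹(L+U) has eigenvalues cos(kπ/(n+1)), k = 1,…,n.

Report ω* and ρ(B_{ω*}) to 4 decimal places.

ω* = 1.9643, ρ_SOR = 0.9643

ρ_J = max_k |cos(kπ/173)| = cos(π/173) = 0.9998
√(1−ρ_J²) simplifies to sin(π/173) = 0.01816.
ω* = 2/(1 + 0.01816) = 2/1.01816 = 1.9643.
ρ(B_{ω*}) = ω*−1 = 0.9643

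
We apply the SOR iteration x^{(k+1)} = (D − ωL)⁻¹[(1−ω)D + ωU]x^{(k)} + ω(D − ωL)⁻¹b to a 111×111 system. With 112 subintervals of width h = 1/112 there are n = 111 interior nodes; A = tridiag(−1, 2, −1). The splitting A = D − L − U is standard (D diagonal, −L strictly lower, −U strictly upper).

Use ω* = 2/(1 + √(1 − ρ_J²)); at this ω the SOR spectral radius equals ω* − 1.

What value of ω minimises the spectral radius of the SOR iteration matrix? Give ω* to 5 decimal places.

ω* = 1.94544

[ρ_J] n=111: ρ(B_J) = cos(π/(n+1)) = cos(π/112) = 0.99961.
1 − cos²(π/112) = sin²(π/112) ⇒ √(1−ρ_J²) = sin(π/112) = 0.028046.
ω* = 2/(1+0.028046) = 1.94544
ρ_SOR = ω* − 1 ≈ 0.94544.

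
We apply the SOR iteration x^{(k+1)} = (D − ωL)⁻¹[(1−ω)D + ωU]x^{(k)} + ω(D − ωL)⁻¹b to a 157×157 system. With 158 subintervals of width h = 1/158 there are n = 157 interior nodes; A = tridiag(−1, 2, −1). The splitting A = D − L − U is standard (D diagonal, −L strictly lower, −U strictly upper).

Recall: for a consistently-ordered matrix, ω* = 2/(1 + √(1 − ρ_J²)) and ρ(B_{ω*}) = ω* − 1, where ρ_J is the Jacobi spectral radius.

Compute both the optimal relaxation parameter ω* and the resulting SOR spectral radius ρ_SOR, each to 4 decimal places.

ω* = 1.9610, ρ_SOR = 0.9610

ρ_J = max_k |cos(kπ/158)| = cos(π/158) = 0.9998
√(1 − cos²(π/158)) = sin(π/158) ≈ 0.01988.
So ω* = 2/1.01988 = 1.9610 (Young).
ρ_SOR = ω* − 1 ≈ 0.9610.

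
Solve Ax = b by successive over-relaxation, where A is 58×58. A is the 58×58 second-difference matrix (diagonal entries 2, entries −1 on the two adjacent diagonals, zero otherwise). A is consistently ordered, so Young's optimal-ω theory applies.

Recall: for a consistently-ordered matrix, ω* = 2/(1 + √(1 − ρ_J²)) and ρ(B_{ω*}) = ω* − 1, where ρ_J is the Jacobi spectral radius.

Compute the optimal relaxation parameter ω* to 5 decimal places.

ω* = 1.89893

½·tridiag(1,0,1) at n=58: λ_k = cos(kπ/59); max |λ| at k=1 ⇒ ρ_J = cos(π/59) ≈ 0.99858.
√(1−ρ_J²) = |sin(π/59)| = 0.053222
Then 2/(1+√(1−ρ_J²)) = 2/(1+0.053222); ω* = 2/1.053222 = 1.89893.
ρ(B_{ω*}) = ω*−1 = 0.89893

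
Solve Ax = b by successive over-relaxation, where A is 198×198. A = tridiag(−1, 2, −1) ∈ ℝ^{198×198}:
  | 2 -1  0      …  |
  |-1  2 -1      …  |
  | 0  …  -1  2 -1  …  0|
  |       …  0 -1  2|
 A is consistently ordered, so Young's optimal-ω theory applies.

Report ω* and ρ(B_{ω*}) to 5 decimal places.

spectrum of D⁻¹(L+U) = {cos(kπ/199) : 1≤k≤198}; ρ_J = cos(π/199) = 0.99988.
√(1−ρ_J²) simplifies to sin(π/199) = 0.015786.
ω* = 2 / (1 + 0.015786) = 2 / 1.015786 ≈ 1.96892.
ρ_SOR = ω* − 1 = 1.96892 − 1 = 0.96892.

ω* = 1.96892, ρ_SOR = 0.96892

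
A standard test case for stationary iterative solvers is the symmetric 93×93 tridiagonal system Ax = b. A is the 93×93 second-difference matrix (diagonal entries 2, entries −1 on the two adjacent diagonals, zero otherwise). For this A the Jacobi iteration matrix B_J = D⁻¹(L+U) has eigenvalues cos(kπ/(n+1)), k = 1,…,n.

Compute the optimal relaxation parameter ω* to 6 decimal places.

ω* = 1.935331

spectrum of D⁻¹(L+U) = {cos(kπ/94) : 1≤k≤93}; ρ_J = cos(π/94) = 0.999442.
√(1 − cos²(π/94)) = sin(π/94) ≈ 0.0334150.
Then 2/(1+√(1−ρ_J²)) = 2/(1+0.0334150); ω* = 2/1.0334150 = 1.935331.
and ρ(B_{ω*}) = 1.935331 − 1 = 0.935331.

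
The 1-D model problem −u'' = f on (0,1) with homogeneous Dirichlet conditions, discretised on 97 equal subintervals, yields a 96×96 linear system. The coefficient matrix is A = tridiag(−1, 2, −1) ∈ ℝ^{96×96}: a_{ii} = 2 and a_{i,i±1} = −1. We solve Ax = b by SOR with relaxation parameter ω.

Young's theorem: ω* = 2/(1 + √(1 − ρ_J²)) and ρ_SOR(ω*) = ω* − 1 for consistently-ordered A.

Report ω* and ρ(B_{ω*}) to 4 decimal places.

ρ_J = max_k |cos(kπ/97)| = cos(π/97) = 0.9995
1 − cos²(π/97) = sin²(π/97) ⇒ √(1−ρ_J²) = sin(π/97) = 0.03238.
ω* = 2 / (1 + 0.03238) = 2 / 1.03238 ≈ 1.9373.
Hence ρ(B_{ω*}) = 1.9373 − 1 = 0.9373.

ω* = 1.9373, ρ_SOR = 0.9373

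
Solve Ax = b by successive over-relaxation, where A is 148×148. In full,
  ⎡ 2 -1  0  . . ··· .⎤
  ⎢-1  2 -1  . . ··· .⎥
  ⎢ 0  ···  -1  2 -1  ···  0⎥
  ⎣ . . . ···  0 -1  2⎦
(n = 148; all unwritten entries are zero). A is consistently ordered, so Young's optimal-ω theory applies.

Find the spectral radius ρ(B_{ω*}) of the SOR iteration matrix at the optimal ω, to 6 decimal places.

ρ_SOR = 0.958705

ρ_J = max_k |cos(kπ/149)| = cos(π/149) = 0.999778
√(1−ρ_J²) = |sin(π/149)| = 0.0210830
ω* = 2 / (1 + 0.0210830) = 2 / 1.0210830 ≈ 1.958705.
ρ(B_{ω*}) = ω*−1 = 0.958705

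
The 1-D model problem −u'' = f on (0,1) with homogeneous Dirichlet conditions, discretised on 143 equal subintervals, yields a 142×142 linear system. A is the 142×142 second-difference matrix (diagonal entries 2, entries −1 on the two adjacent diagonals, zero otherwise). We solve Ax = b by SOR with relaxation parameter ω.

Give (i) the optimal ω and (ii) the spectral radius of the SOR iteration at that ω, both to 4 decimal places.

With n=142, ρ(Jacobi) = cos(π/143) = 0.9998.
root = sin(π/143) = 0.02197  (since 1−cos² = sin²).
Then 2/(1+√(1−ρ_J²)) = 2/(1+0.02197); ω* = 2/1.02197 = 1.9570.
ρ_SOR = ω* − 1 ≈ 0.9570.

ω* = 1.9570, ρ_SOR = 0.9570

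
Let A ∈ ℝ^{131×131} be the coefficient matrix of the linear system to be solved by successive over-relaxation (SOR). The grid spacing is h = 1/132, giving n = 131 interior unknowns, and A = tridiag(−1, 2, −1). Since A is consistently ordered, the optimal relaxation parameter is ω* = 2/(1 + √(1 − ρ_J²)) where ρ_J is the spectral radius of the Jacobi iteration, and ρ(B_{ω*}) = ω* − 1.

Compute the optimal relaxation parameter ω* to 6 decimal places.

ω* = 1.953511

B_J for the 131×131 system has eigenvalues cos(kπ/132); ρ_J = cos(π/132) = 0.999717.
√(1−ρ_J²) = |sin(π/132)| = 0.0237977
ω* = 2 / (1 + 0.0237977) = 2 / 1.0237977 ≈ 1.953511.
Hence ρ(B_{ω*}) = 1.953511 − 1 = 0.953511.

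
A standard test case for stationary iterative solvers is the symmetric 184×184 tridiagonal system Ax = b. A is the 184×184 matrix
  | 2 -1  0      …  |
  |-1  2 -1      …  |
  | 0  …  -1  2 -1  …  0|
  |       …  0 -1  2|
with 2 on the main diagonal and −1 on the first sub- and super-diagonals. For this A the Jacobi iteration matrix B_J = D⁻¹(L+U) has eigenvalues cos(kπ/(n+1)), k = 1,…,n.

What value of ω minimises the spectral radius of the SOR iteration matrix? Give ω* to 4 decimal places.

n=184: λ(B_J) = 1 − λ(A)/2 = cos(kπ/185); k=1 gives ρ_J = 0.9999.
√(1−ρ_J²) simplifies to sin(π/185) = 0.01698.
So ω* = 2/1.01698 = 1.9666 (Young).
and ρ(B_{ω*}) = 1.9666 − 1 = 0.9666.

ω* = 1.9666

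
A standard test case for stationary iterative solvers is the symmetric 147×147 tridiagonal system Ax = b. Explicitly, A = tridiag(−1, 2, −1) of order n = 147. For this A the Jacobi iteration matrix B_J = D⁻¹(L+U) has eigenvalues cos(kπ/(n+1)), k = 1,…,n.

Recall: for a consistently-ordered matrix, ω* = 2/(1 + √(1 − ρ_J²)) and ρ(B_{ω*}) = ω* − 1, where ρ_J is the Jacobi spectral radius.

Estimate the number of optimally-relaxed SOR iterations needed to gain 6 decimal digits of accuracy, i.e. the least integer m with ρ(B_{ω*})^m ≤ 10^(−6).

spectrum of D⁻¹(L+U) = {cos(kπ/148) : 1≤k≤147}; ρ_J = cos(π/148) = 0.9997747.
√(1−ρ_J²) = |sin(π/148)| = 0.0212254
So ω* = 2/1.0212254 = 1.9584315 (Young).
At ω = 1.9584315 every |λ(B_ω)| = ω−1, so ρ_SOR = 0.9584315.
Need (0.9584315)^m ≤ 10^(−6): m ≥ 6·ln10/|ln 0.9584315| = 13.8155/0.0424572 = 325.398 ⇒ m = 326.

m = 326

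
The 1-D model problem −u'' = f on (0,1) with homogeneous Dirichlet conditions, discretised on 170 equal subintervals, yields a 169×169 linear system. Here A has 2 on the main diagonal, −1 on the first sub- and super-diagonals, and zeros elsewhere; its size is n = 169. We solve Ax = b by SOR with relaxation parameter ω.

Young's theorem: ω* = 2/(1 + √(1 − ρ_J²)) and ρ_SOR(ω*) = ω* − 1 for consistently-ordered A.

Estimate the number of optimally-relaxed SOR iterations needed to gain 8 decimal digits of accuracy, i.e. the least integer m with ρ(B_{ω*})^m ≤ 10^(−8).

½·tridiag(1,0,1) at n=169: λ_k = cos(kπ/170); max |λ| at k=1 ⇒ ρ_J = cos(π/170) ≈ 0.9998293.
root = sin(π/170) = 0.0184789  (since 1−cos² = sin²).
Then 2/(1+√(1−ρ_J²)) = 2/(1+0.0184789); ω* = 2/1.0184789 = 1.9637127.
Hence ρ(B_{ω*}) = 1.9637127 − 1 = 0.9637127.
For 8 digits: m = 8·ln10 / (−ln 0.9637127) = 18.4207/0.0369621 = 498.367; round up → m = 499.

m = 499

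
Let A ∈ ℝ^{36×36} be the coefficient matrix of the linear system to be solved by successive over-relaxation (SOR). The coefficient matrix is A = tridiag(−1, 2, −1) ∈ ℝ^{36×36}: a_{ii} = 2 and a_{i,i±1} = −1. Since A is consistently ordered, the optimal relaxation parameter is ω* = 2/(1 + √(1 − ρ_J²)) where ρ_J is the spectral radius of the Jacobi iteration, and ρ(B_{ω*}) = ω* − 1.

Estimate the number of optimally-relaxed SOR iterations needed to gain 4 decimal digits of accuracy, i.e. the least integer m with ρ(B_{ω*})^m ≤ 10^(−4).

m = 55

With n=36, ρ(Jacobi) = cos(π/37) = 0.9963975.
√(1−ρ_J²) = |sin(π/37)| = 0.0848059
So ω* = 2/1.0848059 = 1.8436478 (Young).
[ρ_SOR] ω* − 1 = 0.8436478.
m ≥ 4·ln10 / (−ln 0.8436478) = 54.172; smallest integer m = 55.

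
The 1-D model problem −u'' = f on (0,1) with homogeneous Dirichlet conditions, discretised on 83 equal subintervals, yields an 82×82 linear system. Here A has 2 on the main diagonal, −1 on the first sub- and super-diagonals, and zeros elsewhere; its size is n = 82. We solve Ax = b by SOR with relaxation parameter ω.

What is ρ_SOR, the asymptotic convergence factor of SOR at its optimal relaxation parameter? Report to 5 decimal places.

ρ_SOR = 0.92708

[ρ_J] n=82: ρ(B_J) = cos(π/(n+1)) = cos(π/83) = 0.99928.
√(1−ρ_J²) = |sin(π/83)| = 0.037841
[ω*] 2 ÷ (1 + 0.037841) = 2 ÷ 1.037841 = 1.92708.
ρ(B_{ω*}) = ω*−1 = 0.92708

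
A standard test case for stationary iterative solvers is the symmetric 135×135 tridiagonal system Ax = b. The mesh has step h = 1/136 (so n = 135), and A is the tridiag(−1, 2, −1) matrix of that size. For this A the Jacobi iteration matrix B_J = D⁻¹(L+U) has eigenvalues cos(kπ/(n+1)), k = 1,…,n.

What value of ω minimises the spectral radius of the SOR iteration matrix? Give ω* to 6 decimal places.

ω* = 1.954847

n=135: λ(B_J) = 1 − λ(A)/2 = cos(kπ/136); k=1 gives ρ_J = 0.999733.
√(1 − cos²(π/136)) = sin(π/136) ≈ 0.0230979.
So ω* = 2/1.0230979 = 1.954847 (Young).
ρ_SOR = ω* − 1 = 1.954847 − 1 = 0.954847.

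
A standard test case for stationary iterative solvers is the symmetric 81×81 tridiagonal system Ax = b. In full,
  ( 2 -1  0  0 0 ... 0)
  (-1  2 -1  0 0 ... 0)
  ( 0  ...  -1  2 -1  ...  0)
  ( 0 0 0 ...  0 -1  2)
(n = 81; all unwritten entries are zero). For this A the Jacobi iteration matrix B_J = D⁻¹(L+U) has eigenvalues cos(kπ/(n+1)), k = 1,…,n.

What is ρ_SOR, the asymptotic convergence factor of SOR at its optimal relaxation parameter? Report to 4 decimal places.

ρ_SOR = 0.9262

n=81: λ(B_J) = 1 − λ(A)/2 = cos(kπ/82); k=1 gives ρ_J = 0.9993.
√(1 − cos²(π/82)) = sin(π/82) ≈ 0.03830.
So ω* = 2/1.03830 = 1.9262 (Young).
ρ_SOR = ω* − 1 ≈ 0.9262.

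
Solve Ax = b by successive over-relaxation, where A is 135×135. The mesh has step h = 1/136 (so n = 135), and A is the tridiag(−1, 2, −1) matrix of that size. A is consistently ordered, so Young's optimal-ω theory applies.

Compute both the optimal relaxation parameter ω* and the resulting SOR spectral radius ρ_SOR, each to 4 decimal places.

ω* = 1.9548, ρ_SOR = 0.9548

n=135: λ(B_J) = 1 − λ(A)/2 = cos(kπ/136); k=1 gives ρ_J = 0.9997.
√(1−ρ_J²) = |sin(π/136)| = 0.02310
Then 2/(1+√(1−ρ_J²)) = 2/(1+0.02310); ω* = 2/1.02310 = 1.9548.
and ρ(B_{ω*}) = 1.9548 − 1 = 0.9548.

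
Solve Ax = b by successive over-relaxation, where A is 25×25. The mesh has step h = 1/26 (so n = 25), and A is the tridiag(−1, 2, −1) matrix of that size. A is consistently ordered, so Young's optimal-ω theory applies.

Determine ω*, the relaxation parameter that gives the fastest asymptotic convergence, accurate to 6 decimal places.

½·tridiag(1,0,1) at n=25: λ_k = cos(kπ/26); max |λ| at k=1 ⇒ ρ_J = cos(π/26) ≈ 0.992709.
√(1 − cos²(π/26)) = sin(π/26) ≈ 0.1205367.
[ω*] 2 ÷ (1 + 0.1205367) = 2 ÷ 1.1205367 = 1.784859.
ρ_SOR = ω* − 1 = 1.784859 − 1 = 0.784859.

ω* = 1.784859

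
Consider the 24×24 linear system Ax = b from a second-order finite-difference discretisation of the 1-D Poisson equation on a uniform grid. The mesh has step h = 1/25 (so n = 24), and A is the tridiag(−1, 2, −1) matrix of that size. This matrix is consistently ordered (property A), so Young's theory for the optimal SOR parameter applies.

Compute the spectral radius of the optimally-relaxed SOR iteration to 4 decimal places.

ρ_SOR = 0.7773

With n=24, ρ(Jacobi) = cos(π/25) = 0.9921.
√(1−ρ_J²) = |sin(π/25)| = 0.12533
Young: ω* = 2/(1+√(1−ρ_J²)) = 2/(1+0.12533) = 2/1.12533 = 1.7773.
ρ(B_{ω*}) = ω*−1 = 0.7773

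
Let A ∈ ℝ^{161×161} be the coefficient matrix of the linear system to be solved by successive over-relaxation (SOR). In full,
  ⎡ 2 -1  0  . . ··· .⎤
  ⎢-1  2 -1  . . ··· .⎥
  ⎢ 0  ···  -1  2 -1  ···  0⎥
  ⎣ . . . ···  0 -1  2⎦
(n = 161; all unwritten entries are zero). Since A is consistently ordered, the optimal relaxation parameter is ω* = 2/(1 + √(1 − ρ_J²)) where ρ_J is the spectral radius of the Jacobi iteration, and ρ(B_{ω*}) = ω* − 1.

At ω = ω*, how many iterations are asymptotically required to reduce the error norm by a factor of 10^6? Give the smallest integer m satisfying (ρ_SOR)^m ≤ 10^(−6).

m = 357

ρ_J = max_k |cos(kπ/162)| = cos(π/162) = 0.9998120
√(1−ρ_J²) simplifies to sin(π/162) = 0.0193913.
ω* = 2/(1 + 0.0193913) = 2/1.0193913 = 1.9619551.
[ρ_SOR] ω* − 1 = 0.9619551.
m ≥ 6·ln10 / (−ln 0.9619551) = 356.184; smallest integer m = 357.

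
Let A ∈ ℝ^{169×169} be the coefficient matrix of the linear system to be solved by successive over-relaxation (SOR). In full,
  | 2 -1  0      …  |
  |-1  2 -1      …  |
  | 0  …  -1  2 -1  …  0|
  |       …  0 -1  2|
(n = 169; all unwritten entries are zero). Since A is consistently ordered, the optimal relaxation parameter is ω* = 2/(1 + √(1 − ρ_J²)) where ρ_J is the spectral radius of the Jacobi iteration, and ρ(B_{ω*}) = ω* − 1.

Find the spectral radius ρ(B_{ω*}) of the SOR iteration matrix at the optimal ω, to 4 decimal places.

ρ_SOR = 0.9637

n=169: λ(B_J) = 1 − λ(A)/2 = cos(kπ/170); k=1 gives ρ_J = 0.9998.
√(1−ρ_J²) simplifies to sin(π/170) = 0.01848.
ω* = 2/(1 + 0.01848) = 2/1.01848 = 1.9637.
At ω = 1.9637 every |λ(B_ω)| = ω−1, so ρ_SOR = 0.9637.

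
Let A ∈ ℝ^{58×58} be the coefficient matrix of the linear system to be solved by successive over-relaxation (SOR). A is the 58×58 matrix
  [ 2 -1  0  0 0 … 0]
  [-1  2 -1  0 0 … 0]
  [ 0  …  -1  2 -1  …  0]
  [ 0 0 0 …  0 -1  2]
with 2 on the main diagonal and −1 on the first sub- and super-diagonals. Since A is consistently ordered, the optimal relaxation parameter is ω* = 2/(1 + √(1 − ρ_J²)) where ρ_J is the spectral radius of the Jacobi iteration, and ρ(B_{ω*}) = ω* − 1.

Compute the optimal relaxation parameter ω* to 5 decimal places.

n=58: λ(B_J) = 1 − λ(A)/2 = cos(kπ/59); k=1 gives ρ_J = 0.99858.
√(1−ρ_J²) = |sin(π/59)| = 0.053222
ω* = 2 / (1 + 0.053222) = 2 / 1.053222 ≈ 1.89893.
Hence ρ(B_{ω*}) = 1.89893 − 1 = 0.89893.

ω* = 1.89893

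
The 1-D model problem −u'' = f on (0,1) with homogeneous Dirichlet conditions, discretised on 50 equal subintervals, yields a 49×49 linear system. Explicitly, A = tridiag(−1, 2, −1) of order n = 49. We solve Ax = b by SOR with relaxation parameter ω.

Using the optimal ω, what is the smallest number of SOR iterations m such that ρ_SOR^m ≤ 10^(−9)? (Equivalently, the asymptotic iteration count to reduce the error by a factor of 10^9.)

ρ_J = max_k |cos(kπ/50)| = cos(π/50) = 0.9980267
root = sin(π/50) = 0.0627905  (since 1−cos² = sin²).
Young: ω* = 2/(1+√(1−ρ_J²)) = 2/(1+0.0627905) = 2/1.0627905 = 1.8818384.
and ρ(B_{ω*}) = 1.8818384 − 1 = 0.8818384.
9·ln10 = 20.7233; −ln(0.8818384) = 0.125746; m = ⌈20.7233/0.125746⌉ = ⌈164.803⌉ = 165.

m = 165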